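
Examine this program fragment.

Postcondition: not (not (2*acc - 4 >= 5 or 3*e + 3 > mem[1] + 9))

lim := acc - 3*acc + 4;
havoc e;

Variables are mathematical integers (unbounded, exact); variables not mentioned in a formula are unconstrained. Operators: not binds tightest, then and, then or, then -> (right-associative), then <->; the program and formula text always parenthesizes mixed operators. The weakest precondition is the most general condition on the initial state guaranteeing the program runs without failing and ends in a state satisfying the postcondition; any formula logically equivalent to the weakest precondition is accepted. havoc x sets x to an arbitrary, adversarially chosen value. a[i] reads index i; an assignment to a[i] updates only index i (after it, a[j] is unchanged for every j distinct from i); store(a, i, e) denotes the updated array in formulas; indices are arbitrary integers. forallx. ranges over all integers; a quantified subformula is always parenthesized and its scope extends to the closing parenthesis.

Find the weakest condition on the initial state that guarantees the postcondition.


Working backward. After the program, the postcondition not (not (2*acc - 4 >= 5 or 3*e + 3 > mem[1] + 9)) must hold; in canonical form it is 2*acc >= 9 or 3*e > mem[1] + 6.
Before havoc e: forall e_1. (2*acc >= 9 or 3*e_1 > mem[1] + 6)
Before lim := acc - 3*acc + 4: forall e_1. (2*acc >= 9 or 3*e_1 > mem[1] + 6)
Answer: WP = forall e_1. (2*acc >= 9 or 3*e_1 > mem[1] + 6)


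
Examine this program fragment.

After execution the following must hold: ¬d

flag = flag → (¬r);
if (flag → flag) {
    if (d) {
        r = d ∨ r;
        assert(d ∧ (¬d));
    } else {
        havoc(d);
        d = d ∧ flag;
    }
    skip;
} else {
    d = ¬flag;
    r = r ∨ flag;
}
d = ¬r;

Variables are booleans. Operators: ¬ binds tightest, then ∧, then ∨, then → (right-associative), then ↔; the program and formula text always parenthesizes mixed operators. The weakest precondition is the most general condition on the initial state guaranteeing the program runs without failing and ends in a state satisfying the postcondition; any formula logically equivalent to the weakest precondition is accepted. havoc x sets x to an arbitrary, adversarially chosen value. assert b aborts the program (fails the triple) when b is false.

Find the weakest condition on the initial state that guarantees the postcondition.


Working backward. After the program, ¬d must hold.
Before d := ¬r: r
Then branch requires (¬d) ∧ ((¬d) → r); else branch requires r ∨ flag.
Before the if: (¬d) ∧ ((¬d) → r)
Before flag := flag → (¬r): (¬d) ∧ ((¬d) → r)
Answer: WP = (¬d) ∧ ((¬d) → r)


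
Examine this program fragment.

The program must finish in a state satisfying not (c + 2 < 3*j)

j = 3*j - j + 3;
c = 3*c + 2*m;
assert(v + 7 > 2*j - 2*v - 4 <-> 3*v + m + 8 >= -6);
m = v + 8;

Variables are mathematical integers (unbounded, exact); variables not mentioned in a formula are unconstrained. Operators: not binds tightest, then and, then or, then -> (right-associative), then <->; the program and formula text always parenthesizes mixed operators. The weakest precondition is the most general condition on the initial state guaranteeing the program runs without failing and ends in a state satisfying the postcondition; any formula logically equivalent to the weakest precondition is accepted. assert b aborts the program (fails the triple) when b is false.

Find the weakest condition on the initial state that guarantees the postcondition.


Working backward. After the program, the postcondition not (c + 2 < 3*j) must hold; in canonical form it is not (c < 3*j - 2).
Before m := v + 8: not (c < 3*j - 2)
Before assert v + 7 > 2*j - 2*v - 4 <-> 3*v + m + 8 >= -6: (3*v > 2*j - 11 <-> m + 3*v >= -14) and (not (c < 3*j - 2))
Before c := 3*c + 2*m: (3*v > 2*j - 11 <-> m + 3*v >= -14) and (not (3*c + 2*m < 3*j - 2))
Before j := 3*j - j + 3: (3*v > 4*j - 5 <-> m + 3*v >= -14) and (not (3*c + 2*m < 6*j + 7))
Answer: WP = (3*v > 4*j - 5 <-> m + 3*v >= -14) and (not (3*c + 2*m < 6*j + 7))


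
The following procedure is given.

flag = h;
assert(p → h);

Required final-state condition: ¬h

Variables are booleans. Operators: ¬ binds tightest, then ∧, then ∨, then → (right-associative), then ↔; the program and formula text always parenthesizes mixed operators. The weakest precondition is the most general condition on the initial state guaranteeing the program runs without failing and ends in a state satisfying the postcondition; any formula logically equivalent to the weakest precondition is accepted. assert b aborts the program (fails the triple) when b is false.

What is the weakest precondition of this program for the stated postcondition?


Working backward. After the program, ¬h must hold.
Before assert p → h: (p → h) ∧ (¬h)
Before flag := h: (p → h) ∧ (¬h)
Answer: WP = (p → h) ∧ (¬h)


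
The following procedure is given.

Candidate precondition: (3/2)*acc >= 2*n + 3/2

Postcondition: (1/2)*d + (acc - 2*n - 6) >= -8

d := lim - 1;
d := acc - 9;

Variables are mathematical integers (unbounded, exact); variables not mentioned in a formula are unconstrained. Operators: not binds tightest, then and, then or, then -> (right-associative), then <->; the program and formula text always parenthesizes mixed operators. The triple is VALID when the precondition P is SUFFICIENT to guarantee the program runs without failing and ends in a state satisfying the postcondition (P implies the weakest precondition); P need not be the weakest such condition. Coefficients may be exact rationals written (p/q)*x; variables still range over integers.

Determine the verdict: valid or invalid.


Working backward. After the program, the postcondition (1/2)*d + (acc - 2*n - 6) >= -8 must hold; in canonical form it is acc + (1/2)*d >= 2*n - 2.
Before d := acc - 9: (3/2)*acc >= 2*n + 5/2
Before d := lim - 1: (3/2)*acc >= 2*n + 5/2
The weakest precondition is (3/2)*acc >= 2*n + 5/2.
Check whether (3/2)*acc >= 2*n + 3/2 implies it.
Countermodel: at the initial state acc = 1, n = 0, the precondition holds but the weakest precondition fails.
Answer: invalid


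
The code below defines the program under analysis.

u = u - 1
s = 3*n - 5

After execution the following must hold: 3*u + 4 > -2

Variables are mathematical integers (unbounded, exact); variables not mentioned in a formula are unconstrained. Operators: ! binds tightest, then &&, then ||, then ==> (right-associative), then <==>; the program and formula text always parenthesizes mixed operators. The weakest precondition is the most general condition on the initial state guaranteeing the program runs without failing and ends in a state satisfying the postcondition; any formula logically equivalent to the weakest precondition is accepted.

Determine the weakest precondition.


Working backward. After the program, the postcondition 3*u + 4 > -2 must hold; in canonical form it is 3*u > -6.
Before s := 3*n - 5: 3*u > -6
Before u := u - 1: 3*u > -3
Answer: WP = 3*u > -3


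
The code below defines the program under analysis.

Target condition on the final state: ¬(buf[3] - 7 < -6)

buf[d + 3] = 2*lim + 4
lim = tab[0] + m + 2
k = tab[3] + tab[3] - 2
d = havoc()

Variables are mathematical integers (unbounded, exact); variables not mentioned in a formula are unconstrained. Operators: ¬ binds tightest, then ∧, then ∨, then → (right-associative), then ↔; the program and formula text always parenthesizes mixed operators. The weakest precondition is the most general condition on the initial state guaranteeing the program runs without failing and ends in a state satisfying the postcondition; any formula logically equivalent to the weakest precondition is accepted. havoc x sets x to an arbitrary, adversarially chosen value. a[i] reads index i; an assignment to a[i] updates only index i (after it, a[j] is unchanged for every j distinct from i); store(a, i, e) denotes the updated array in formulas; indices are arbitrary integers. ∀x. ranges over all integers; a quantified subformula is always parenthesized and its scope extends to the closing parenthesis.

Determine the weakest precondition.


Working backward. After the program, the postcondition ¬(buf[3] - 7 < -6) must hold; in canonical form it is ¬(buf[3] < 1).
Before havoc d: ¬(buf[3] < 1)
Before k := tab[3] + tab[3] - 2: ¬(buf[3] < 1)
Before lim := tab[0] + m + 2: ¬(buf[3] < 1)
Before buf[d + 3] := 2*lim + 4: ¬(store(buf, d + 3, 2*lim + 4)[3] < 1)
Answer: WP = ¬(store(buf, d + 3, 2*lim + 4)[3] < 1)


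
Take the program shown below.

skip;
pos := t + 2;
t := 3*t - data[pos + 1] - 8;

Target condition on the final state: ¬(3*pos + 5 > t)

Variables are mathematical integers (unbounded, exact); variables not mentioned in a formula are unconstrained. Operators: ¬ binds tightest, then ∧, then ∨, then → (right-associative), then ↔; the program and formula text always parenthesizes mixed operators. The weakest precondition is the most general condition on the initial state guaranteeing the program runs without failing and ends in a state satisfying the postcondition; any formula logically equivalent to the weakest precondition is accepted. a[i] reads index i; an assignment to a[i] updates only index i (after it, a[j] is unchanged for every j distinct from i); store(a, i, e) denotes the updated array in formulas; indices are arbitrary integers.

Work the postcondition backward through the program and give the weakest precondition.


Working backward. After the program, the postcondition ¬(3*pos + 5 > t) must hold; in canonical form it is ¬(3*pos > t - 5).
Before t := 3*t - data[pos + 1] - 8: ¬(data[pos + 1] + 3*pos > 3*t - 13)
Before pos := t + 2: ¬(data[t + 3] > -19)
Before skip: ¬(data[t + 3] > -19)
Answer: WP = ¬(data[t + 3] > -19)


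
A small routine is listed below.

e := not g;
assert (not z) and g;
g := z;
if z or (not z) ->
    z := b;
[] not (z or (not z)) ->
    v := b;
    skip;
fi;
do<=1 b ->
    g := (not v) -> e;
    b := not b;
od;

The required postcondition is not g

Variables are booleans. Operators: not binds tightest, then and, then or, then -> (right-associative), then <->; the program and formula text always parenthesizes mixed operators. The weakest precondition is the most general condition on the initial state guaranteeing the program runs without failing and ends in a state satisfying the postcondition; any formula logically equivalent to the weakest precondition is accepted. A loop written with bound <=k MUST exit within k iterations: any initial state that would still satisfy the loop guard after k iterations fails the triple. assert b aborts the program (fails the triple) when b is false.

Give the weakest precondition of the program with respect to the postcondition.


Working backward. After the program, not g must hold.
Before the loop (bound <=1), unroll the exhaustion recursion (WP_0 = exit-now case; WP_j = one more guarded iteration, up to j = 1):
  WP_0: (not b) and (not g)
  WP_1: (b -> (b and (not ((not v) -> e)))) and ((not b) -> (not g))
So before the loop: (b -> (b and (not ((not v) -> e)))) and ((not b) -> (not g))
Then branch requires (b -> (b and (not ((not v) -> e)))) and ((not b) -> (not g)); else branch requires (b -> (b and (not ((not b) -> e)))) and ((not b) -> (not g)).
Before the if: (b -> (b and (not ((not v) -> e)))) and ((not b) -> (not g))
Before g := z: (b -> (b and (not ((not v) -> e)))) and ((not b) -> (not z))
Before assert (not z) and g: (not z) and g and (b -> (b and (not ((not v) -> e)))) and ((not b) -> (not z))
Before e := not g: (not z) and g and (b -> (b and (not ((not v) -> (not g))))) and ((not b) -> (not z))
Answer: WP = (not z) and g and (b -> (b and (not ((not v) -> (not g))))) and ((not b) -> (not z))


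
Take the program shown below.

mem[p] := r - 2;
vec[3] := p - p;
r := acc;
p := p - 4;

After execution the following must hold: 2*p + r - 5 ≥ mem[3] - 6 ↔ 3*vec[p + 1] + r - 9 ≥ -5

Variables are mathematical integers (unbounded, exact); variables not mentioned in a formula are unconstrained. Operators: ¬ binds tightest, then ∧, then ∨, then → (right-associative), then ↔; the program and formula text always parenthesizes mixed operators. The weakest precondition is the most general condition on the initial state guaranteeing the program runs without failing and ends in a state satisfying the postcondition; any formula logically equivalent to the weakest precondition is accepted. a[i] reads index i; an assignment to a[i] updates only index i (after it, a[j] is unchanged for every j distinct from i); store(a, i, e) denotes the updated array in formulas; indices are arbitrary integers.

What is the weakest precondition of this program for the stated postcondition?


Working backward. After the program, the postcondition 2*p + r - 5 ≥ mem[3] - 6 ↔ 3*vec[p + 1] + r - 9 ≥ -5 must hold; in canonical form it is 2*p + r ≥ mem[3] - 1 ↔ 3*vec[p + 1] + r ≥ 4.
Before p := p - 4: 2*p + r ≥ mem[3] + 7 ↔ 3*vec[p - 3] + r ≥ 4
Before r := acc: acc + 2*p ≥ mem[3] + 7 ↔ 3*vec[p - 3] + acc ≥ 4
Before vec[3] := p - p: acc + 2*p ≥ mem[3] + 7 ↔ 3*store(vec, 3, 0)[p - 3] + acc ≥ 4
Before mem[p] := r - 2: acc + 2*p ≥ store(mem, p, r - 2)[3] + 7 ↔ 3*store(vec, 3, 0)[p - 3] + acc ≥ 4
Answer: WP = acc + 2*p ≥ store(mem, p, r - 2)[3] + 7 ↔ 3*store(vec, 3, 0)[p - 3] + acc ≥ 4


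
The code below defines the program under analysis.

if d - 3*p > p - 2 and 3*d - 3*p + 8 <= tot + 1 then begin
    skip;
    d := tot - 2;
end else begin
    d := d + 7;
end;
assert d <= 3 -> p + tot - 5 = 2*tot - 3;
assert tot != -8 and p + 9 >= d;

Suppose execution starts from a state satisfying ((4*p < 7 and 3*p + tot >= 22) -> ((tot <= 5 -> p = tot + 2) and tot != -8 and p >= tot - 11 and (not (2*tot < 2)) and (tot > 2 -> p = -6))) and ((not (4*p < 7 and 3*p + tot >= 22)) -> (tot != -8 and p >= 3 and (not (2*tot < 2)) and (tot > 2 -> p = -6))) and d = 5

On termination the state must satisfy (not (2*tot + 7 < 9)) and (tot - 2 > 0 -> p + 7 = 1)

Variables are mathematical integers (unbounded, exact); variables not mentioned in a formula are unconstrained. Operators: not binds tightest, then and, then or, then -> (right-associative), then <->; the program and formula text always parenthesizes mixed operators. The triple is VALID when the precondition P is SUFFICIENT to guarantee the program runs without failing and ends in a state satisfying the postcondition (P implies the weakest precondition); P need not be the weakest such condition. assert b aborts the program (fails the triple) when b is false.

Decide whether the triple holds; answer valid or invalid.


Working backward. After the program, the postcondition (not (2*tot + 7 < 9)) and (tot - 2 > 0 -> p + 7 = 1) must hold; in canonical form it is (not (2*tot < 2)) and (tot > 2 -> p = -6).
Before assert tot != -8 and p + 9 >= d: tot != -8 and p >= d - 9 and (not (2*tot < 2)) and (tot > 2 -> p = -6)
Before assert d <= 3 -> p + tot - 5 = 2*tot - 3: (d <= 3 -> p = tot + 2) and tot != -8 and p >= d - 9 and (not (2*tot < 2)) and (tot > 2 -> p = -6)
Then branch requires (tot <= 5 -> p = tot + 2) and tot != -8 and p >= tot - 11 and (not (2*tot < 2)) and (tot > 2 -> p = -6); else branch requires (d <= -4 -> p = tot + 2) and tot != -8 and p >= d - 2 and (not (2*tot < 2)) and (tot > 2 -> p = -6).
Before the if: ((d > 4*p - 2 and 3*d <= 3*p + tot - 7) -> ((tot <= 5 -> p = tot + 2) and tot != -8 and p >= tot - 11 and (not (2*tot < 2)) and (tot > 2 -> p = -6))) and ((not (d > 4*p - 2 and 3*d <= 3*p + tot - 7)) -> ((d <= -4 -> p = tot + 2) and tot != -8 and p >= d - 2 and (not (2*tot < 2)) and (tot > 2 -> p = -6)))
The weakest precondition is ((d > 4*p - 2 and 3*d <= 3*p + tot - 7) -> ((tot <= 5 -> p = tot + 2) and tot != -8 and p >= tot - 11 and (not (2*tot < 2)) and (tot > 2 -> p = -6))) and ((not (d > 4*p - 2 and 3*d <= 3*p + tot - 7)) -> ((d <= -4 -> p = tot + 2) and tot != -8 and p >= d - 2 and (not (2*tot < 2)) and (tot > 2 -> p = -6))).
Check whether ((4*p < 7 and 3*p + tot >= 22) -> ((tot <= 5 -> p = tot + 2) and tot != -8 and p >= tot - 11 and (not (2*tot < 2)) and (tot > 2 -> p = -6))) and ((not (4*p < 7 and 3*p + tot >= 22)) -> (tot != -8 and p >= 3 and (not (2*tot < 2)) and (tot > 2 -> p = -6))) and d = 5 implies it.
Every state satisfying the precondition satisfies the weakest precondition: the implication holds.
Answer: valid


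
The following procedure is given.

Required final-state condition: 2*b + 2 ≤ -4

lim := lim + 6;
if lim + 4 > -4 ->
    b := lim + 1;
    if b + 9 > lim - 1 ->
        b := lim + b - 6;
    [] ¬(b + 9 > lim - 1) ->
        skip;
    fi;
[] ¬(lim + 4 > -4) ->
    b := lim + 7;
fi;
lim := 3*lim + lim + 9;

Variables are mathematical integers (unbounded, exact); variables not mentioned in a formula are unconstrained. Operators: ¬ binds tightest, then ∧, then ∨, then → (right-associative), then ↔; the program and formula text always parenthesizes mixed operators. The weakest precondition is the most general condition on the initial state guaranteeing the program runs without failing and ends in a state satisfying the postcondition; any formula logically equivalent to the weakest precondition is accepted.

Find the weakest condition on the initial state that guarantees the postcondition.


Working backward. After the program, the postcondition 2*b + 2 ≤ -4 must hold; in canonical form it is 2*b ≤ -6.
Before lim := 3*lim + lim + 9: 2*b ≤ -6
Then branch requires 4*lim ≤ 4; else branch requires 2*lim ≤ -20.
Before the if: (lim > -8 → 4*lim ≤ 4) ∧ ((¬(lim > -8)) → 2*lim ≤ -20)
Before lim := lim + 6: (lim > -14 → 4*lim ≤ -20) ∧ ((¬(lim > -14)) → 2*lim ≤ -32)
Answer: WP = (lim > -14 → 4*lim ≤ -20) ∧ ((¬(lim > -14)) → 2*lim ≤ -32)


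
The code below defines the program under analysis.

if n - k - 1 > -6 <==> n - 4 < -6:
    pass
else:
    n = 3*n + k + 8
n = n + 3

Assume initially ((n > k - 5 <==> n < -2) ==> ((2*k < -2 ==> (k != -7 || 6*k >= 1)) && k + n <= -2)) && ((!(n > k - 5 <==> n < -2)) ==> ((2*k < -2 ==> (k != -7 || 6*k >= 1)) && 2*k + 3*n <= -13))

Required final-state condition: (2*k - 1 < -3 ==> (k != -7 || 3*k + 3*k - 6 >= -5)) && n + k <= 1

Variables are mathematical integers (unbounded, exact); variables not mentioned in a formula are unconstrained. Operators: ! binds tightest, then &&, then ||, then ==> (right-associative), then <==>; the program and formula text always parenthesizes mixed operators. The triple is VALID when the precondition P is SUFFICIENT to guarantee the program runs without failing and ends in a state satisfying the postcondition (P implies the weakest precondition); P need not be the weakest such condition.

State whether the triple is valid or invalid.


Working backward. After the program, the postcondition (2*k - 1 < -3 ==> (k != -7 || 3*k + 3*k - 6 >= -5)) && n + k <= 1 must hold; in canonical form it is (2*k < -2 ==> (k != -7 || 6*k >= 1)) && k + n <= 1.
Before n := n + 3: (2*k < -2 ==> (k != -7 || 6*k >= 1)) && k + n <= -2
Then branch requires (2*k < -2 ==> (k != -7 || 6*k >= 1)) && k + n <= -2; else branch requires (2*k < -2 ==> (k != -7 || 6*k >= 1)) && 2*k + 3*n <= -10.
Before the if: ((n > k - 5 <==> n < -2) ==> ((2*k < -2 ==> (k != -7 || 6*k >= 1)) && k + n <= -2)) && ((!(n > k - 5 <==> n < -2)) ==> ((2*k < -2 ==> (k != -7 || 6*k >= 1)) && 2*k + 3*n <= -10))
The weakest precondition is ((n > k - 5 <==> n < -2) ==> ((2*k < -2 ==> (k != -7 || 6*k >= 1)) && k + n <= -2)) && ((!(n > k - 5 <==> n < -2)) ==> ((2*k < -2 ==> (k != -7 || 6*k >= 1)) && 2*k + 3*n <= -10)).
Check whether ((n > k - 5 <==> n < -2) ==> ((2*k < -2 ==> (k != -7 || 6*k >= 1)) && k + n <= -2)) && ((!(n > k - 5 <==> n < -2)) ==> ((2*k < -2 ==> (k != -7 || 6*k >= 1)) && 2*k + 3*n <= -13)) implies it.
Every state satisfying the precondition satisfies the weakest precondition: the implication holds.
Answer: valid


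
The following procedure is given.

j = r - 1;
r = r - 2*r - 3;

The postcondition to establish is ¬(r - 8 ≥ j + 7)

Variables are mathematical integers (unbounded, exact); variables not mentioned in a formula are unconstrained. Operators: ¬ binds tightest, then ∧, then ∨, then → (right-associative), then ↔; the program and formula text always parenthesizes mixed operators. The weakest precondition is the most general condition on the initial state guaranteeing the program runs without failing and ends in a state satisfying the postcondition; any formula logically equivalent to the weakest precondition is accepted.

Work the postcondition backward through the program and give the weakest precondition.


Working backward. After the program, the postcondition ¬(r - 8 ≥ j + 7) must hold; in canonical form it is ¬(r ≥ j + 15).
Before r := r - 2*r - 3: ¬(j + r ≤ -18)
Before j := r - 1: ¬(2*r ≤ -17)
Answer: WP = ¬(2*r ≤ -17)


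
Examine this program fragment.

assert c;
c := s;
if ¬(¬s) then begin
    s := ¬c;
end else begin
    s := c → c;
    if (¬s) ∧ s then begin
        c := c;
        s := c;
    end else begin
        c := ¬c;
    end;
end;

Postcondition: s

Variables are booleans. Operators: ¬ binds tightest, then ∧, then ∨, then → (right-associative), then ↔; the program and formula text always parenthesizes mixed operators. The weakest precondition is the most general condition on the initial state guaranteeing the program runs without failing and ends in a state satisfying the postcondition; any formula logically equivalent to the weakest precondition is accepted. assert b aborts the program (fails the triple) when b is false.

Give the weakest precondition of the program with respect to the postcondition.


Working backward. After the program, s must hold.
Then branch requires ¬c; else branch requires true.
Before the if: s → (¬c)
Before c := s: s → (¬s)
Before assert c: c ∧ (s → (¬s))
Answer: WP = c ∧ (s → (¬s))


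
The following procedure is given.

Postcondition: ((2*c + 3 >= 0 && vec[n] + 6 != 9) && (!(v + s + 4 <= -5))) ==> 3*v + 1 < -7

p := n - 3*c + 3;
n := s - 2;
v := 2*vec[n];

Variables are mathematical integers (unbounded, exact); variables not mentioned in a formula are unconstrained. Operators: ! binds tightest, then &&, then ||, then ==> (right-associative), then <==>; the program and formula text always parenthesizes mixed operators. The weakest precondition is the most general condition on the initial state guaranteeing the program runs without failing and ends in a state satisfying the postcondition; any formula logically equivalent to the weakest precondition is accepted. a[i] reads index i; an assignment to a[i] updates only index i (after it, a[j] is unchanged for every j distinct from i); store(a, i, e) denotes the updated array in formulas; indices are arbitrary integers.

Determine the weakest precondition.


Working backward. After the program, the postcondition ((2*c + 3 >= 0 && vec[n] + 6 != 9) && (!(v + s + 4 <= -5))) ==> 3*v + 1 < -7 must hold; in canonical form it is (2*c >= -3 && vec[n] != 3 && (!(s + v <= -9))) ==> 3*v < -8.
Before v := 2*vec[n]: (2*c >= -3 && vec[n] != 3 && (!(2*vec[n] + s <= -9))) ==> 6*vec[n] < -8
Before n := s - 2: (2*c >= -3 && vec[s - 2] != 3 && (!(2*vec[s - 2] + s <= -9))) ==> 6*vec[s - 2] < -8
Before p := n - 3*c + 3: (2*c >= -3 && vec[s - 2] != 3 && (!(2*vec[s - 2] + s <= -9))) ==> 6*vec[s - 2] < -8
Answer: WP = (2*c >= -3 && vec[s - 2] != 3 && (!(2*vec[s - 2] + s <= -9))) ==> 6*vec[s - 2] < -8


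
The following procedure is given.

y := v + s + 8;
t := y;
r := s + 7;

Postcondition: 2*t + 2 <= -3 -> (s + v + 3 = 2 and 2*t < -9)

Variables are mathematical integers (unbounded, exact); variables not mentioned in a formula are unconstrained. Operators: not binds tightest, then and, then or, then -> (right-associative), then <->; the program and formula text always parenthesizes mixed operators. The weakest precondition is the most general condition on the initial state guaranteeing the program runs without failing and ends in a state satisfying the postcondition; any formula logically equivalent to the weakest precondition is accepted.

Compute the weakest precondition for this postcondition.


Working backward. After the program, the postcondition 2*t + 2 <= -3 -> (s + v + 3 = 2 and 2*t < -9) must hold; in canonical form it is 2*t <= -5 -> (s + v = -1 and 2*t < -9).
Before r := s + 7: 2*t <= -5 -> (s + v = -1 and 2*t < -9)
Before t := y: 2*y <= -5 -> (s + v = -1 and 2*y < -9)
Before y := v + s + 8: 2*s + 2*v <= -21 -> (s + v = -1 and 2*s + 2*v < -25)
Answer: WP = 2*s + 2*v <= -21 -> (s + v = -1 and 2*s + 2*v < -25)


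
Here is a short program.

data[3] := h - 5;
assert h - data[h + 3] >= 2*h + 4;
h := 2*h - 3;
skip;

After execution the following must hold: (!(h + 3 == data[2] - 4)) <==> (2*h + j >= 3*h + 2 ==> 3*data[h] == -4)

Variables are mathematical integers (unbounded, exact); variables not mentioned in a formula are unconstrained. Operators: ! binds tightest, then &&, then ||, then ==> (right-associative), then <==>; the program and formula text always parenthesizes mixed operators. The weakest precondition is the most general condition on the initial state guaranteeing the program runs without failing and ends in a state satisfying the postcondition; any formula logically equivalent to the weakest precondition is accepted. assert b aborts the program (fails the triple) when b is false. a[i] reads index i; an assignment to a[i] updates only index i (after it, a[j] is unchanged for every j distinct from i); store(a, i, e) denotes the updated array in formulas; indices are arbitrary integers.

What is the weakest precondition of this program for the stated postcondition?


Working backward. After the program, the postcondition (!(h + 3 == data[2] - 4)) <==> (2*h + j >= 3*h + 2 ==> 3*data[h] == -4) must hold; in canonical form it is (!(h == data[2] - 7)) <==> (j >= h + 2 ==> 3*data[h] == -4).
Before skip: (!(h == data[2] - 7)) <==> (j >= h + 2 ==> 3*data[h] == -4)
Before h := 2*h - 3: (!(2*h == data[2] - 4)) <==> (j >= 2*h - 1 ==> 3*data[2*h - 3] == -4)
Before assert h - data[h + 3] >= 2*h + 4: data[h + 3] + h <= -4 && ((!(2*h == data[2] - 4)) <==> (j >= 2*h - 1 ==> 3*data[2*h - 3] == -4))
Before data[3] := h - 5: store(data, 3, h - 5)[h + 3] + h <= -4 && ((!(2*h == data[2] - 4)) <==> (j >= 2*h - 1 ==> 3*store(data, 3, h - 5)[2*h - 3] == -4))
Answer: WP = store(data, 3, h - 5)[h + 3] + h <= -4 && ((!(2*h == data[2] - 4)) <==> (j >= 2*h - 1 ==> 3*store(data, 3, h - 5)[2*h - 3] == -4))


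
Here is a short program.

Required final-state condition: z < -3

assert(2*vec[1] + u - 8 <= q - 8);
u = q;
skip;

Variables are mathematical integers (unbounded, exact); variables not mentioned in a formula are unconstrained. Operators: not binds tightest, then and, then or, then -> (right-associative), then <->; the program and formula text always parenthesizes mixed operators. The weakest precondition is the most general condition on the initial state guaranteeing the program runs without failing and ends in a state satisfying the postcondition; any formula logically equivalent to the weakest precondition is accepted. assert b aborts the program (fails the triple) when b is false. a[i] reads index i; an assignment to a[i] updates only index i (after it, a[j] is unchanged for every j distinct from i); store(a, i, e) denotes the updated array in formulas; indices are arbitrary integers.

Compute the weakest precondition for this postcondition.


Working backward. After the program, z < -3 must hold.
Before skip: z < -3
Before u := q: z < -3
Before assert 2*vec[1] + u - 8 <= q - 8: 2*vec[1] + u <= q and z < -3
Answer: WP = 2*vec[1] + u <= q and z < -3


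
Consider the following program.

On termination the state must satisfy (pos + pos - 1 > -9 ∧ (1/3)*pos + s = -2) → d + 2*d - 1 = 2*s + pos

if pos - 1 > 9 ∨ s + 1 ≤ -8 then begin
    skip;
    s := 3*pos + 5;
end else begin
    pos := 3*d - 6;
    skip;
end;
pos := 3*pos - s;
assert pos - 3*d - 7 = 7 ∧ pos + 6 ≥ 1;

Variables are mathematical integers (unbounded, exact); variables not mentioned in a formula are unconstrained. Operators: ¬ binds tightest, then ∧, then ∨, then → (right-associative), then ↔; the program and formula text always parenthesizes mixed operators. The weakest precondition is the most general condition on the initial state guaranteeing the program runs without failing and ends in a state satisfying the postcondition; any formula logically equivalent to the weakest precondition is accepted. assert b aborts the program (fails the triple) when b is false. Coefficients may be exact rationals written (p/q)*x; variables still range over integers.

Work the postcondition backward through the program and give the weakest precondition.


Working backward. After the program, the postcondition (pos + pos - 1 > -9 ∧ (1/3)*pos + s = -2) → d + 2*d - 1 = 2*s + pos must hold; in canonical form it is (2*pos > -8 ∧ (1/3)*pos + s = -2) → 3*d = pos + 2*s + 1.
Before assert pos - 3*d - 7 = 7 ∧ pos + 6 ≥ 1: pos = 3*d + 14 ∧ pos ≥ -5 ∧ ((2*pos > -8 ∧ (1/3)*pos + s = -2) → 3*d = pos + 2*s + 1)
Before pos := 3*pos - s: 3*pos = 3*d + s + 14 ∧ 3*pos ≥ s - 5 ∧ ((6*pos > 2*s - 8 ∧ pos + (2/3)*s = -2) → 3*d = 3*pos + s + 1)
Then branch requires 3*d = -19; else branch requires 6*d = s + 32 ∧ 9*d ≥ s + 13 ∧ ((18*d > 2*s + 28 ∧ 3*d + (2/3)*s = 4) → 6*d + s = 17).
Before the if: ((pos > 10 ∨ s ≤ -9) → 3*d = -19) ∧ ((¬(pos > 10 ∨ s ≤ -9)) → (6*d = s + 32 ∧ 9*d ≥ s + 13 ∧ ((18*d > 2*s + 28 ∧ 3*d + (2/3)*s = 4) → 6*d + s = 17)))
Answer: WP = ((pos > 10 ∨ s ≤ -9) → 3*d = -19) ∧ ((¬(pos > 10 ∨ s ≤ -9)) → (6*d = s + 32 ∧ 9*d ≥ s + 13 ∧ ((18*d > 2*s + 28 ∧ 3*d + (2/3)*s = 4) → 6*d + s = 17)))


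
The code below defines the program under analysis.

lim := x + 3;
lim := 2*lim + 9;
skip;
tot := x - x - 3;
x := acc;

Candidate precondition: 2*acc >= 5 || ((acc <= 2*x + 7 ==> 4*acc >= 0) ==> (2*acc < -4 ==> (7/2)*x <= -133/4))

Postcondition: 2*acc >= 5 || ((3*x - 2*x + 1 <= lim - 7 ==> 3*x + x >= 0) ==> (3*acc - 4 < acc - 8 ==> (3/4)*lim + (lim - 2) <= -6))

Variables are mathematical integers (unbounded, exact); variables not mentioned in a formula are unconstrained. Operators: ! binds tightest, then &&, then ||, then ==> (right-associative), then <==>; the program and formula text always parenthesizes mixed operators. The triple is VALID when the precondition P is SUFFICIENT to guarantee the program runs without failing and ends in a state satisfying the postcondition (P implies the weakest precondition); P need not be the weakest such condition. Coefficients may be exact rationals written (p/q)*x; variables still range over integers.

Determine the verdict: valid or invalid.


Working backward. After the program, the postcondition 2*acc >= 5 || ((3*x - 2*x + 1 <= lim - 7 ==> 3*x + x >= 0) ==> (3*acc - 4 < acc - 8 ==> (3/4)*lim + (lim - 2) <= -6)) must hold; in canonical form it is 2*acc >= 5 || ((x <= lim - 8 ==> 4*x >= 0) ==> (2*acc < -4 ==> (7/4)*lim <= -4)).
Before x := acc: 2*acc >= 5 || ((acc <= lim - 8 ==> 4*acc >= 0) ==> (2*acc < -4 ==> (7/4)*lim <= -4))
Before tot := x - x - 3: 2*acc >= 5 || ((acc <= lim - 8 ==> 4*acc >= 0) ==> (2*acc < -4 ==> (7/4)*lim <= -4))
Before skip: 2*acc >= 5 || ((acc <= lim - 8 ==> 4*acc >= 0) ==> (2*acc < -4 ==> (7/4)*lim <= -4))
Before lim := 2*lim + 9: 2*acc >= 5 || ((acc <= 2*lim + 1 ==> 4*acc >= 0) ==> (2*acc < -4 ==> (7/2)*lim <= -79/4))
Before lim := x + 3: 2*acc >= 5 || ((acc <= 2*x + 7 ==> 4*acc >= 0) ==> (2*acc < -4 ==> (7/2)*x <= -121/4))
The weakest precondition is 2*acc >= 5 || ((acc <= 2*x + 7 ==> 4*acc >= 0) ==> (2*acc < -4 ==> (7/2)*x <= -121/4)).
Check whether 2*acc >= 5 || ((acc <= 2*x + 7 ==> 4*acc >= 0) ==> (2*acc < -4 ==> (7/2)*x <= -133/4)) implies it.
Every state satisfying the precondition satisfies the weakest precondition: the implication holds.
Answer: valid


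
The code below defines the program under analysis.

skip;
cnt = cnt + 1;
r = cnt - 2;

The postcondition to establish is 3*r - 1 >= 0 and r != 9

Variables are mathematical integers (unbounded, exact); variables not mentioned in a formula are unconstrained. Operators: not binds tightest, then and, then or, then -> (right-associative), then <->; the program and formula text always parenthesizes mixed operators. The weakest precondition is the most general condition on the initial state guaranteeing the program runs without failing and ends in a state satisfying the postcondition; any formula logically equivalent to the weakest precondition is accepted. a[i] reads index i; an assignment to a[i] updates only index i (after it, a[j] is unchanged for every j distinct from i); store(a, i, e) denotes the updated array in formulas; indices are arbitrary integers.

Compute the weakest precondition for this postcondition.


Working backward. After the program, the postcondition 3*r - 1 >= 0 and r != 9 must hold; in canonical form it is 3*r >= 1 and r != 9.
Before r := cnt - 2: 3*cnt >= 7 and cnt != 11
Before cnt := cnt + 1: 3*cnt >= 4 and cnt != 10
Before skip: 3*cnt >= 4 and cnt != 10
Answer: WP = 3*cnt >= 4 and cnt != 10


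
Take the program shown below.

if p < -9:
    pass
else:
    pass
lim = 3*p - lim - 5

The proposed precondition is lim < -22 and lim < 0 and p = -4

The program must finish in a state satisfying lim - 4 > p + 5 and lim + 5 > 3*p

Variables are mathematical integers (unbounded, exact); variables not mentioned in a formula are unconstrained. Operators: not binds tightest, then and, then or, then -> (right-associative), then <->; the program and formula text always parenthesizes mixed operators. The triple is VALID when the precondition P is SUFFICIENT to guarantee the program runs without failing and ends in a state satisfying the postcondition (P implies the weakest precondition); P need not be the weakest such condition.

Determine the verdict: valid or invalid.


Working backward. After the program, the postcondition lim - 4 > p + 5 and lim + 5 > 3*p must hold; in canonical form it is lim > p + 9 and lim > 3*p - 5.
Before lim := 3*p - lim - 5: 2*p > lim + 14 and lim < 0
Then branch requires 2*p > lim + 14 and lim < 0; else branch requires 2*p > lim + 14 and lim < 0.
Before the if: (p < -9 -> (2*p > lim + 14 and lim < 0)) and ((not (p < -9)) -> (2*p > lim + 14 and lim < 0))
The weakest precondition is (p < -9 -> (2*p > lim + 14 and lim < 0)) and ((not (p < -9)) -> (2*p > lim + 14 and lim < 0)).
Check whether lim < -22 and lim < 0 and p = -4 implies it.
Every state satisfying the precondition satisfies the weakest precondition: the implication holds.
Answer: valid


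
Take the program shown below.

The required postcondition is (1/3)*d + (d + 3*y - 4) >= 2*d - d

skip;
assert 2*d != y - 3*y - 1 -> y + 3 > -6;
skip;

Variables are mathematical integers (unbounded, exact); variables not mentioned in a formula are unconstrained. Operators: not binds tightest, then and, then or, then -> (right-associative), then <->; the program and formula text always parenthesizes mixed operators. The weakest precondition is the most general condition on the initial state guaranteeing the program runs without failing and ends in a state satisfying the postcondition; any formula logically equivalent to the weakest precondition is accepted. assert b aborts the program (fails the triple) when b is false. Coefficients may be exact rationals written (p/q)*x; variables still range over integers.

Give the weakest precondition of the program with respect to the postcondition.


Working backward. After the program, the postcondition (1/3)*d + (d + 3*y - 4) >= 2*d - d must hold; in canonical form it is (1/3)*d + 3*y >= 4.
Before skip: (1/3)*d + 3*y >= 4
Before assert 2*d != y - 3*y - 1 -> y + 3 > -6: (2*d + 2*y != -1 -> y > -9) and (1/3)*d + 3*y >= 4
Before skip: (2*d + 2*y != -1 -> y > -9) and (1/3)*d + 3*y >= 4
Answer: WP = (2*d + 2*y != -1 -> y > -9) and (1/3)*d + 3*y >= 4


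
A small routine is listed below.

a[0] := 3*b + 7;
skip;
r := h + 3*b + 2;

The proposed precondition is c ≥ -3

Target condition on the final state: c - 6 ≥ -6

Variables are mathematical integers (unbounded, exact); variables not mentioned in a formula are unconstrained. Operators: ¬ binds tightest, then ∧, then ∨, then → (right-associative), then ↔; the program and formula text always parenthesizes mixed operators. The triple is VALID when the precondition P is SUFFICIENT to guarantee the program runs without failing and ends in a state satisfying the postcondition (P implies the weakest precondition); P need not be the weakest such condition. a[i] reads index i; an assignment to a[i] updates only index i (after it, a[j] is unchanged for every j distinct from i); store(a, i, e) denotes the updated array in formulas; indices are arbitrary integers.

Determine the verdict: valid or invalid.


Working backward. After the program, the postcondition c - 6 ≥ -6 must hold; in canonical form it is c ≥ 0.
Before r := h + 3*b + 2: c ≥ 0
Before skip: c ≥ 0
Before a[0] := 3*b + 7: c ≥ 0
The weakest precondition is c ≥ 0.
Check whether c ≥ -3 implies it.
Countermodel: at the initial state c = -3, the precondition holds but the weakest precondition fails.
Answer: invalid


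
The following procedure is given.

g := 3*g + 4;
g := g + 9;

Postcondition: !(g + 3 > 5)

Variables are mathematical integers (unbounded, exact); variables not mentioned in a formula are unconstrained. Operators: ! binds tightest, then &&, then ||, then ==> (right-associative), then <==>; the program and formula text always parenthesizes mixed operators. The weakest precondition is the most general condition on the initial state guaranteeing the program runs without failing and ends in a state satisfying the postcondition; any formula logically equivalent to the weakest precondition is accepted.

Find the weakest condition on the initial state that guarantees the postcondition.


Working backward. After the program, the postcondition !(g + 3 > 5) must hold; in canonical form it is !(g > 2).
Before g := g + 9: !(g > -7)
Before g := 3*g + 4: !(3*g > -11)
Answer: WP = !(3*g > -11)


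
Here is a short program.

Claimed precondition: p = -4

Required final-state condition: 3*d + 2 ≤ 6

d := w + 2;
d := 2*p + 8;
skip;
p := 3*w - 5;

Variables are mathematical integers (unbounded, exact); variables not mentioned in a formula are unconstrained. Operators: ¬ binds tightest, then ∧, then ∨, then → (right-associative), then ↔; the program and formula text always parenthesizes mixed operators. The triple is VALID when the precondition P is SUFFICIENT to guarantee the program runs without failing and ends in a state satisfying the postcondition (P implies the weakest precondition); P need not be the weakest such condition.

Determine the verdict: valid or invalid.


Working backward. After the program, the postcondition 3*d + 2 ≤ 6 must hold; in canonical form it is 3*d ≤ 4.
Before p := 3*w - 5: 3*d ≤ 4
Before skip: 3*d ≤ 4
Before d := 2*p + 8: 6*p ≤ -20
Before d := w + 2: 6*p ≤ -20
The weakest precondition is 6*p ≤ -20.
Check whether p = -4 implies it.
Every state satisfying the precondition satisfies the weakest precondition: the implication holds.
Answer: valid


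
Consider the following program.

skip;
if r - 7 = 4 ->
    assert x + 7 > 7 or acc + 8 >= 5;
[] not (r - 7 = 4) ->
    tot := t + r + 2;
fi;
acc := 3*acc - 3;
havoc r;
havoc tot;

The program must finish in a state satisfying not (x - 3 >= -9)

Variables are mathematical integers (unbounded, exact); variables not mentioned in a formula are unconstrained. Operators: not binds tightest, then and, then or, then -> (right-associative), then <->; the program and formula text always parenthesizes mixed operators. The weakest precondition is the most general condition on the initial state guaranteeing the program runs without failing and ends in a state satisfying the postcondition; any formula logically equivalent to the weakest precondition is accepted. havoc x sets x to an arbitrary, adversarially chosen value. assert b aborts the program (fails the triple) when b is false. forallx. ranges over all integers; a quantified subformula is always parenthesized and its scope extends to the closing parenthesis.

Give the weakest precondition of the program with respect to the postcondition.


Working backward. After the program, the postcondition not (x - 3 >= -9) must hold; in canonical form it is not (x >= -6).
Before havoc tot: not (x >= -6)
Before havoc r: not (x >= -6)
Before acc := 3*acc - 3: not (x >= -6)
Then branch requires (x > 0 or acc >= -3) and (not (x >= -6)); else branch requires not (x >= -6).
Before the if: (r = 11 -> ((x > 0 or acc >= -3) and (not (x >= -6)))) and ((not (r = 11)) -> (not (x >= -6)))
Before skip: (r = 11 -> ((x > 0 or acc >= -3) and (not (x >= -6)))) and ((not (r = 11)) -> (not (x >= -6)))
Answer: WP = (r = 11 -> ((x > 0 or acc >= -3) and (not (x >= -6)))) and ((not (r = 11)) -> (not (x >= -6)))
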